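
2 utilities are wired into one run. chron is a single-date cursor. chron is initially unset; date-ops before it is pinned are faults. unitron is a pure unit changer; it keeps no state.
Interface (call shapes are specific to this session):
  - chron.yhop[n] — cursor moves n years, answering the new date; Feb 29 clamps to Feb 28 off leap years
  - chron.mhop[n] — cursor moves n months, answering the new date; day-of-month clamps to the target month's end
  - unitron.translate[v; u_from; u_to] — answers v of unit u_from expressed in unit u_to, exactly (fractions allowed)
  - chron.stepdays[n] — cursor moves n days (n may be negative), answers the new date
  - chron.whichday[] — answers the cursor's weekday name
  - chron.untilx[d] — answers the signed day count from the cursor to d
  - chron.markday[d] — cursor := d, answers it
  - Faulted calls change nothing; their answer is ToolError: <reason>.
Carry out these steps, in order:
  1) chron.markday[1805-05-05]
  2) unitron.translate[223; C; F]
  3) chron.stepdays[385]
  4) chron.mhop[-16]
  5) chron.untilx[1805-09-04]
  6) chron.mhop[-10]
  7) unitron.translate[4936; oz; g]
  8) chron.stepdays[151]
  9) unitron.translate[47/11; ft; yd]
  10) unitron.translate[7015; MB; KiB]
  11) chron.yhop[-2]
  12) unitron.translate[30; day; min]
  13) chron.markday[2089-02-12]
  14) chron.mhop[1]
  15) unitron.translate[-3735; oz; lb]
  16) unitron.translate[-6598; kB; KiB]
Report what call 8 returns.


! markday(d='1805-05-05') : 1805-05-05
! translate(v='223', u_from='C', u_to='F') : 2167/5
! stepdays(n='385') : 1806-05-25
! mhop(n='-16') : 1805-01-25
! untilx(d='1805-09-04') : 222
! mhop(n='-10') : 1804-03-25
! translate(v='4936', u_from='oz', u_to='g') : 27986649229/200000
! stepdays(n='151') : 1804-08-23
! translate(v='47/11', u_from='ft', u_to='yd') : 47/33
! translate(v='7015', u_from='MB', u_to='KiB') : 109609375/16
! yhop(n='-2') : 1802-08-23
! translate(v='30', u_from='day', u_to='min') : 43200
! markday(d='2089-02-12') : 2089-02-12
! mhop(n='1') : 2089-03-12
! translate(v='-3735', u_from='oz', u_to='lb') : -3735/16
! translate(v='-6598', u_from='kB', u_to='KiB') : -412375/64

Answer: 1804-08-23


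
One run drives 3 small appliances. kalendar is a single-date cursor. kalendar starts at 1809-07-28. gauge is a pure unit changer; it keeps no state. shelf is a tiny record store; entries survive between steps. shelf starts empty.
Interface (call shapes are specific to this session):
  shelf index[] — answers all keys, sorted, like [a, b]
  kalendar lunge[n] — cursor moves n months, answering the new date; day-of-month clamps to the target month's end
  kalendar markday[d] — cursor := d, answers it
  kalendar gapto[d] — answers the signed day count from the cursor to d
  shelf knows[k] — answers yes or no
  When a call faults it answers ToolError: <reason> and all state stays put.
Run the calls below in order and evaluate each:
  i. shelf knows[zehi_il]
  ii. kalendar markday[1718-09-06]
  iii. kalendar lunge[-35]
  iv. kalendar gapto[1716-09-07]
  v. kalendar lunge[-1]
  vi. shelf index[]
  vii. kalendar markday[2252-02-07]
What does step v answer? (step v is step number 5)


>> shelf knows(k=zehi_il)
<< no
>> kalendar markday(d=1718-09-06)
<< 1718-09-06
>> kalendar lunge(n=-35)
<< 1715-10-06
>> kalendar gapto(d=1716-09-07)
<< 337
>> kalendar lunge(n=-1)
<< 1715-09-06
>> shelf index()
<< []
>> kalendar markday(d=2252-02-07)
<< 2252-02-07

Answer: 1715-09-06


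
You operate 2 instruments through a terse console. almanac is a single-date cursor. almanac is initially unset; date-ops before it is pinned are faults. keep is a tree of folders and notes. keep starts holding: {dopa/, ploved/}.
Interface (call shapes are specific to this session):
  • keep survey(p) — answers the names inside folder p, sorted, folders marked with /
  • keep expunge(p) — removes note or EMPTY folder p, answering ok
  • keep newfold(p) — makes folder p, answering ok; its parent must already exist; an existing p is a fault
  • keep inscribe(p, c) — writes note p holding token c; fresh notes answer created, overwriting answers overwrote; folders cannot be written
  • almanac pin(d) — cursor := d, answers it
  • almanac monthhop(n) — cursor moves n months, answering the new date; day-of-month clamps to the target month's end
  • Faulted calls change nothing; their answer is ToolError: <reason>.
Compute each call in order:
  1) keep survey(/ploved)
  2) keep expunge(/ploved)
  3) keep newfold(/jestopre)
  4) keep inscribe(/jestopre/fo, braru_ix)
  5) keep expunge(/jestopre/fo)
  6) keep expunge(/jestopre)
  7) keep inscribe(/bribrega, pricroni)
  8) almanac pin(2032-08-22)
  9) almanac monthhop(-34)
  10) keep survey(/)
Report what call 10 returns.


Invoking keep survey passing p=/ploved, yielding [].
Now I run keep expunge passing p=/ploved: ok.
I call keep newfold passing p=/jestopre, — result: ok.
Calling keep inscribe passing p=/jestopre/fo, c=braru_ix, and observe created.
Calling keep expunge passing p=/jestopre/fo, and observe ok.
Invoking keep expunge passing p=/jestopre, — result: ok.
I invoke keep inscribe passing p=/bribrega, c=pricroni, which returns created.
I use almanac pin passing d=2032-08-22, — result: 2032-08-22.
I call almanac monthhop passing n=-34, → 2029-10-22.
Using keep survey passing p=/, — result: [bribrega, dopa/].

Answer: [bribrega, dopa/]


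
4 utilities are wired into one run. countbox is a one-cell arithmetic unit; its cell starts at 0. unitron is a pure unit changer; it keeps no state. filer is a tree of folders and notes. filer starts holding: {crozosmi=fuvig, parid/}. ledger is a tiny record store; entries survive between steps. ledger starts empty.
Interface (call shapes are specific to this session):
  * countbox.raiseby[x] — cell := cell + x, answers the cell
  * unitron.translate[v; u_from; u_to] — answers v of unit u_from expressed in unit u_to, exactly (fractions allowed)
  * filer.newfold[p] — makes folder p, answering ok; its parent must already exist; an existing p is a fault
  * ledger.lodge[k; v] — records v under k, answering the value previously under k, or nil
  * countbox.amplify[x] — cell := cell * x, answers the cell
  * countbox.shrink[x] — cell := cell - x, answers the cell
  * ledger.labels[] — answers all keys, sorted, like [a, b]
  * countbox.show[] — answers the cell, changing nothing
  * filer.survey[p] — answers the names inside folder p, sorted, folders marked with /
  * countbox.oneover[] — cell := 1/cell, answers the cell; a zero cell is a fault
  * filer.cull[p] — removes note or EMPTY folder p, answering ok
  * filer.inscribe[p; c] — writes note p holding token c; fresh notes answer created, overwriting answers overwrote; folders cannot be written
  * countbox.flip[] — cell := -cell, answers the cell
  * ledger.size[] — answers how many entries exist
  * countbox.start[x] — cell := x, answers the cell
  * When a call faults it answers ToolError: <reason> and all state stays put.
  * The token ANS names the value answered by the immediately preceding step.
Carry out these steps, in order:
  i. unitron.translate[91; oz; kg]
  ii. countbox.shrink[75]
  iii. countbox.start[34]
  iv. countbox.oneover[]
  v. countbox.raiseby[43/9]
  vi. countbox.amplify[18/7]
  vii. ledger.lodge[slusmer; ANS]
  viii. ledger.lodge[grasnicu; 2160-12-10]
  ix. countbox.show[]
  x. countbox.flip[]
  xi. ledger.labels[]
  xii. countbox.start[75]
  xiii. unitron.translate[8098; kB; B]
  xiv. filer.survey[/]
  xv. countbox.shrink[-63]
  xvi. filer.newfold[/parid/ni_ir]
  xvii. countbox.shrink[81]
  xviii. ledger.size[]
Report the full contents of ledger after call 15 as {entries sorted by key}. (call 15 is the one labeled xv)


Using translate with v→91, u_from→oz, u_to→kg, and see 4127690567/1600000000.
I try shrink with x→75, — result: -75.
I call start with x→34, — result: 34.
I run oneover(), and observe 1/34.
Now I run raiseby with x→43/9, which returns 1471/306.
Using amplify with x→18/7, and get 1471/119.
Calling lodge with k→slusmer, v→ANS, → nil.
I try lodge with k→grasnicu, v→2160-12-10, → nil.
Using show, and get 1471/119.
I invoke flip(), giving -1471/119.
Using labels, — result: [grasnicu, slusmer].
Using start with x→75, — result: 75.
Then translate with v→8098, u_from→kB, u_to→B, which returns 8098000.
Now I run survey with p→/, yielding [crozosmi, parid/].
Using shrink with x→-63: 138.
Calling newfold with p→/parid/ni_ir, and see ok.
I try shrink with x→81, and get 57.
Now I run size: 2.

Answer: {grasnicu=2160-12-10, slusmer=1471/119}


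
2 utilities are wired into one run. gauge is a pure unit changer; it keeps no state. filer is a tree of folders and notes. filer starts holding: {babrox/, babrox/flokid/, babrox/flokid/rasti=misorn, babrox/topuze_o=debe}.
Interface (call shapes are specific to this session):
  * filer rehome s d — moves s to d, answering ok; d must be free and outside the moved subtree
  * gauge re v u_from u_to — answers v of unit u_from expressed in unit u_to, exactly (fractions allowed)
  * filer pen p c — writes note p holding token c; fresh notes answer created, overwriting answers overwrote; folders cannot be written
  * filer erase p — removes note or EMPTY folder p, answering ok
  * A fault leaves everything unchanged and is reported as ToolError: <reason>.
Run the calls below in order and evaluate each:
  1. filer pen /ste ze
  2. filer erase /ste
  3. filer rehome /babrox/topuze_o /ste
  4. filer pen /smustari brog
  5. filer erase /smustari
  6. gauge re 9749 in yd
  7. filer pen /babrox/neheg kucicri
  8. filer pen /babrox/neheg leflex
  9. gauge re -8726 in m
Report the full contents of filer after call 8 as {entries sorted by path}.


==> filer pen(p='/ste', c='ze')
<== created
==> filer erase(p='/ste')
<== ok
==> filer rehome(s='/babrox/topuze_o', d='/ste')
<== ok
==> filer pen(p='/smustari', c='brog')
<== created
==> filer erase(p='/smustari')
<== ok
==> gauge re(v='9749', u_from='in', u_to='yd')
<== 9749/36
==> filer pen(p='/babrox/neheg', c='kucicri')
<== created
==> filer pen(p='/babrox/neheg', c='leflex')
<== overwrote
==> gauge re(v='-8726', u_from='in', u_to='m')
<== -554101/2500

Answer: {babrox/, babrox/flokid/, babrox/flokid/rasti=misorn, babrox/neheg=leflex, ste=debe}


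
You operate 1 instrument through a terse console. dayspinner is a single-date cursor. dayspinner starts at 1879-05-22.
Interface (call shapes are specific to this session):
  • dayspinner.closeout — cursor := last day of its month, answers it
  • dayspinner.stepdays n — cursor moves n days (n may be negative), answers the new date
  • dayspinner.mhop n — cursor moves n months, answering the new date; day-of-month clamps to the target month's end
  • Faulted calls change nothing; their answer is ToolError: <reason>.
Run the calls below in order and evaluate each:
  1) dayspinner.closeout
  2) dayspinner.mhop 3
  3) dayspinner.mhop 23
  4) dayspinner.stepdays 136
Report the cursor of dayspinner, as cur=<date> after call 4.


Answer: cur=1881-12-14

Derivation:
// dayspinner.closeout() -> 1879-05-31
// dayspinner.mhop(n: 3) -> 1879-08-31
// dayspinner.mhop(n: 23) -> 1881-07-31
// dayspinner.stepdays(n: 136) -> 1881-12-14


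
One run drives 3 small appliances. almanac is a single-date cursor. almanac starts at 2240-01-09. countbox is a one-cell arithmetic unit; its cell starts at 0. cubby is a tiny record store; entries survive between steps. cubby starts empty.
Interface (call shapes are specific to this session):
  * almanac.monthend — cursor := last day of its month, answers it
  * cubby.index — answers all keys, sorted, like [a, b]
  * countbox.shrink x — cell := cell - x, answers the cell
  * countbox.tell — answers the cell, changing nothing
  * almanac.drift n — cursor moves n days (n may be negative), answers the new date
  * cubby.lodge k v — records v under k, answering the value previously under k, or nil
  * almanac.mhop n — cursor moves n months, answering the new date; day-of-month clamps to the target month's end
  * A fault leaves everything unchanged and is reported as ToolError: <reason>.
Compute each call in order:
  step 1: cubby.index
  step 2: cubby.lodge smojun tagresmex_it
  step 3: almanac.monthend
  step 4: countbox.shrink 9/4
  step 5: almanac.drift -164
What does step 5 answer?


Do: index[]
See: []
Do: lodge[k=smojun; v=tagresmex_it]
See: nil
Do: monthend[]
See: 2240-01-31
Do: shrink[x=9/4]
See: -9/4
Do: drift[n=-164]
See: 2239-08-20

Answer: 2239-08-20


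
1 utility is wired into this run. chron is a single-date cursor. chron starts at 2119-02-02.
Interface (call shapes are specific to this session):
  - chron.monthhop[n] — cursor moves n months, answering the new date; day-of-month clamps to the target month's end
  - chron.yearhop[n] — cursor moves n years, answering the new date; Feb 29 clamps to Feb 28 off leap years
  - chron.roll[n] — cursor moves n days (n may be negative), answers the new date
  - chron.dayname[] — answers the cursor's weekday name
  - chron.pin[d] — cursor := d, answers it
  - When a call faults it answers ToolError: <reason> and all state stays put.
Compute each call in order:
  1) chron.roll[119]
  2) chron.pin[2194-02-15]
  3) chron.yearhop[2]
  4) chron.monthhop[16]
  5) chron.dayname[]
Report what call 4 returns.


-- 1. chron.roll(119) => 2119-06-01
-- 2. chron.pin(2194-02-15) => 2194-02-15
-- 3. chron.yearhop(2) => 2196-02-15
-- 4. chron.monthhop(16) => 2197-06-15
-- 5. chron.dayname() => Thursday

Answer: 2197-06-15


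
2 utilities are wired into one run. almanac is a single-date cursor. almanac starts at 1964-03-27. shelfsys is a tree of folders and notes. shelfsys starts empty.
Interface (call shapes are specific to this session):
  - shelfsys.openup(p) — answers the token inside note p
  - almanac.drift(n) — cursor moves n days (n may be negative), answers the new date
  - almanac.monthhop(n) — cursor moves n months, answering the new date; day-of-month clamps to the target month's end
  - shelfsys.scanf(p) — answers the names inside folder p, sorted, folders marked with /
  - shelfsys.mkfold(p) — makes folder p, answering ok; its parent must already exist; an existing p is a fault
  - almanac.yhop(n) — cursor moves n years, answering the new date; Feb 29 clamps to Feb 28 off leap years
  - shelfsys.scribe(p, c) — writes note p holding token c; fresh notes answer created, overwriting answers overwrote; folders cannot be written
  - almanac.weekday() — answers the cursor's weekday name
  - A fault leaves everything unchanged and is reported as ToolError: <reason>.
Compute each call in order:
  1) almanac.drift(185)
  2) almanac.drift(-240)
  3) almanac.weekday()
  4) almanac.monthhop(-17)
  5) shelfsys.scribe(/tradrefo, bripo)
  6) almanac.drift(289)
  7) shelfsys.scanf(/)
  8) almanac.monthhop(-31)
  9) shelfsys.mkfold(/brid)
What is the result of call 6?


% almanac.drift n=185
[out] 1964-09-28
% almanac.drift n=-240
[out] 1964-02-01
% almanac.weekday
[out] Saturday
% almanac.monthhop n=-17
[out] 1962-09-01
% shelfsys.scribe p=/tradrefo c=bripo
[out] created
% almanac.drift n=289
[out] 1963-06-17
% shelfsys.scanf p=/
[out] [tradrefo]
% almanac.monthhop n=-31
[out] 1960-11-17
% shelfsys.mkfold p=/brid
[out] ok

Answer: 1963-06-17


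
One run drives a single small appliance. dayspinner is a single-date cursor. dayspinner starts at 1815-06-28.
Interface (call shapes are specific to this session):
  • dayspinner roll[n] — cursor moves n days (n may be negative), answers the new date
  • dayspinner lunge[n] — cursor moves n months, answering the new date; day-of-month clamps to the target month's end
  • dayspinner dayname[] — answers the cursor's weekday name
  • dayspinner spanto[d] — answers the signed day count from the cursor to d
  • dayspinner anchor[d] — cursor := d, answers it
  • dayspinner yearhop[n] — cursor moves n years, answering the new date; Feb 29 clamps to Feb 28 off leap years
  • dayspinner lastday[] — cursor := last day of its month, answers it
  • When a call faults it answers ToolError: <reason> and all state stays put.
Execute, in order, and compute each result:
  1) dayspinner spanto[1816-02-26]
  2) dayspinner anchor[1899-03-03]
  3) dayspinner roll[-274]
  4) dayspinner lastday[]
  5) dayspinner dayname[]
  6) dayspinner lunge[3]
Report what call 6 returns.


Answer: 1898-09-30

Derivation:
;; 1. dayspinner spanto(d=1816-02-26) => 243
;; 2. dayspinner anchor(d=1899-03-03) => 1899-03-03
;; 3. dayspinner roll(n=-274) => 1898-06-02
;; 4. dayspinner lastday() => 1898-06-30
;; 5. dayspinner dayname() => Thursday
;; 6. dayspinner lunge(n=3) => 1898-09-30


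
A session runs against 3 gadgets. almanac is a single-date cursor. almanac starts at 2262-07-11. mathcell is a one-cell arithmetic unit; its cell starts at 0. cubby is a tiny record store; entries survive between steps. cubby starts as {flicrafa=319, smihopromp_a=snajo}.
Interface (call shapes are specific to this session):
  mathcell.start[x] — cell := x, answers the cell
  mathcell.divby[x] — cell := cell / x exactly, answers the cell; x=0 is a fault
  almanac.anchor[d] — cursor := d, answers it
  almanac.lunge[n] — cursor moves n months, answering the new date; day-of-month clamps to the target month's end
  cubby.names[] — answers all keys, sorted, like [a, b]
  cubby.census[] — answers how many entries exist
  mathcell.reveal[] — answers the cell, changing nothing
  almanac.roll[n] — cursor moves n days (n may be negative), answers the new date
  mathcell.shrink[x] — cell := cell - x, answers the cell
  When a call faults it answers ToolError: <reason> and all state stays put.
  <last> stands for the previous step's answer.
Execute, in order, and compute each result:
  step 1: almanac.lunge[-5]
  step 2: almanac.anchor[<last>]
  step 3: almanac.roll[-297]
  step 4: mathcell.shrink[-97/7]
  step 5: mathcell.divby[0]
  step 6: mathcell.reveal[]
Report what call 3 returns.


Answer: 2261-04-20

Derivation:
I run lunge passing n: -5, giving 2262-02-11.
Then anchor passing d: <last>, yielding 2262-02-11.
Using roll passing n: -297, — result: 2261-04-20.
Invoking shrink passing x: -97/7, giving 97/7.
Invoking divby passing x: 0, and see ToolError: division by zero.
I call reveal, yielding 97/7.


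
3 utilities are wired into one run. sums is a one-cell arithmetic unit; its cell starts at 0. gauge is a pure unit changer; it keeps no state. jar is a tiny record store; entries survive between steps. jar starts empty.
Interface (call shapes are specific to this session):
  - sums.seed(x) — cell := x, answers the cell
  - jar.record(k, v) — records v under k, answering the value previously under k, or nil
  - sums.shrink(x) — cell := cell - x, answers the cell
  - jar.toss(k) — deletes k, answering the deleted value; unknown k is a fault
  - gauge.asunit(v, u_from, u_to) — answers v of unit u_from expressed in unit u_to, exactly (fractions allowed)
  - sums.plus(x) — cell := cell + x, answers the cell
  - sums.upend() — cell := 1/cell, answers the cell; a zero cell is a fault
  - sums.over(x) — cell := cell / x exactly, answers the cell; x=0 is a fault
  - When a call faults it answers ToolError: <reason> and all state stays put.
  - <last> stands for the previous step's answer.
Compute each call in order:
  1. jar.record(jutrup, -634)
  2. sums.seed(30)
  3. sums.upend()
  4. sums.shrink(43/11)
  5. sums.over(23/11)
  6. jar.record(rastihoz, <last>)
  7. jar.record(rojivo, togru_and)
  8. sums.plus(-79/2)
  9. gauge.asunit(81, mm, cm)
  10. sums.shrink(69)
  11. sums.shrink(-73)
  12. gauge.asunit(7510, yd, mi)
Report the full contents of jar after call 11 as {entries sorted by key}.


Answer: {jutrup=-634, rastihoz=-1279/690, rojivo=togru_and}

Derivation:
! record(k=jutrup, v=-634) ~> nil
! seed(x=30) ~> 30
! upend() ~> 1/30
! shrink(x=43/11) ~> -1279/330
! over(x=23/11) ~> -1279/690
! record(k=rastihoz, v=<last>) ~> nil
! record(k=rojivo, v=togru_and) ~> nil
! plus(x=-79/2) ~> -14267/345
! asunit(v=81, u_from=mm, u_to=cm) ~> 81/10
! shrink(x=69) ~> -38072/345
! shrink(x=-73) ~> -12887/345
! asunit(v=7510, u_from=yd, u_to=mi) ~> 751/176


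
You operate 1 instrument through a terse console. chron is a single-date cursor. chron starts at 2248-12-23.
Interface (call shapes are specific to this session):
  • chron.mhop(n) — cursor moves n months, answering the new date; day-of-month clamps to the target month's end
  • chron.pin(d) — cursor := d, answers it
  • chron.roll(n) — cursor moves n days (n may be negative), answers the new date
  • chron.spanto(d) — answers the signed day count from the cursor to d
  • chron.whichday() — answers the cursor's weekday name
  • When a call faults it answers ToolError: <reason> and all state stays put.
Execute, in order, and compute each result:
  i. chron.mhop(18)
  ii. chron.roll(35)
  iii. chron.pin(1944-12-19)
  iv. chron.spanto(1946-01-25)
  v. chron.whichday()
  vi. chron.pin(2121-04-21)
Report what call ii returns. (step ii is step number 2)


// 1. chron.mhop(18) == 2250-06-23
// 2. chron.roll(35) == 2250-07-28
// 3. chron.pin(1944-12-19) == 1944-12-19
// 4. chron.spanto(1946-01-25) == 402
// 5. chron.whichday() == Tuesday
// 6. chron.pin(2121-04-21) == 2121-04-21

Answer: 2250-07-28


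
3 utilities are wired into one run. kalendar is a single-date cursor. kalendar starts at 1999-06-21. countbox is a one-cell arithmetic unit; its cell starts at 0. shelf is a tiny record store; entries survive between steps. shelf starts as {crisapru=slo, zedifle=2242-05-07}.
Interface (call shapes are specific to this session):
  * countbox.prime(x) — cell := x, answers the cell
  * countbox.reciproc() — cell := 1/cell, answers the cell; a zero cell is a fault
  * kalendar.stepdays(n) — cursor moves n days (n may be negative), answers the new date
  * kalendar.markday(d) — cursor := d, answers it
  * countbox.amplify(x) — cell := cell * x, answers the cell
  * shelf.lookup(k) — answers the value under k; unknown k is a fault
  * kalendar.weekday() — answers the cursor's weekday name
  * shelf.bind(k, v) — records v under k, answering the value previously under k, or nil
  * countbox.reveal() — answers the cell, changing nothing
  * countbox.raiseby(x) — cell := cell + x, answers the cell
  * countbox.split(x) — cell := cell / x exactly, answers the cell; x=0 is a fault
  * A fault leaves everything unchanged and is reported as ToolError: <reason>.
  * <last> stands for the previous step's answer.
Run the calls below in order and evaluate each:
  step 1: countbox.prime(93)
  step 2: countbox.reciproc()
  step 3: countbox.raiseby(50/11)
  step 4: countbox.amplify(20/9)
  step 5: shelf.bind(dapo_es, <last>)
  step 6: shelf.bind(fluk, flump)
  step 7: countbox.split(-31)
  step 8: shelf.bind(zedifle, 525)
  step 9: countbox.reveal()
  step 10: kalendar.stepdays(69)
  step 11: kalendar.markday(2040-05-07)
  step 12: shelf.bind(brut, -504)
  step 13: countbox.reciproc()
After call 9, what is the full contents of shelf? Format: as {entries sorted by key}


Answer: {crisapru=slo, dapo_es=93220/9207, fluk=flump, zedifle=525}

Derivation:
Then countbox.prime with x='93', giving 93.
I try countbox.reciproc(), → 1/93.
I use countbox.raiseby with x='50/11', and see 4661/1023.
I run countbox.amplify with x='20/9': 93220/9207.
I try shelf.bind with k='dapo_es', v='<last>', → nil.
I use shelf.bind with k='fluk', v='flump', and observe nil.
Using countbox.split with x='-31', and see -93220/285417.
Next I call shelf.bind with k='zedifle', v='525', and observe 2242-05-07.
I run countbox.reveal(), — result: -93220/285417.
I use kalendar.stepdays with n='69', → 1999-08-29.
Then kalendar.markday with d='2040-05-07', and observe 2040-05-07.
Calling shelf.bind with k='brut', v='-504': nil.
Next I call countbox.reciproc, giving -285417/93220.


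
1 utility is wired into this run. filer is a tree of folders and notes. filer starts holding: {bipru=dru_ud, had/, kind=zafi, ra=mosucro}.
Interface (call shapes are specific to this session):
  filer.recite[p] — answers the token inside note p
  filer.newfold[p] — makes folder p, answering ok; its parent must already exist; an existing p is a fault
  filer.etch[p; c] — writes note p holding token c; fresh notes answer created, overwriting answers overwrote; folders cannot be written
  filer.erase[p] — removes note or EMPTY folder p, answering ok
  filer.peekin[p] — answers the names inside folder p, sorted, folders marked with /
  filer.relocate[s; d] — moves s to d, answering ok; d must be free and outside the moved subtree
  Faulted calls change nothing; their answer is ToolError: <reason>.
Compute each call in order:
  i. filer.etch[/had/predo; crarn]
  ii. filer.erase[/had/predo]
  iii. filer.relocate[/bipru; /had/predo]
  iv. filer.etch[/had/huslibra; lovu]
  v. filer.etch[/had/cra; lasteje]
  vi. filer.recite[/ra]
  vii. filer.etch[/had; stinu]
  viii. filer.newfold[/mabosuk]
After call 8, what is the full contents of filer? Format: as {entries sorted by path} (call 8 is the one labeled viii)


$ filer.etch p: /had/predo c: crarn
  created
$ filer.erase p: /had/predo
  ok
$ filer.relocate s: /bipru d: /had/predo
  ok
$ filer.etch p: /had/huslibra c: lovu
  created
$ filer.etch p: /had/cra c: lasteje
  created
$ filer.recite p: /ra
  mosucro
$ filer.etch p: /had c: stinu
  ToolError: is a directory
$ filer.newfold p: /mabosuk
  ok

Answer: {had/, had/cra=lasteje, had/huslibra=lovu, had/predo=dru_ud, kind=zafi, mabosuk/, ra=mosucro}


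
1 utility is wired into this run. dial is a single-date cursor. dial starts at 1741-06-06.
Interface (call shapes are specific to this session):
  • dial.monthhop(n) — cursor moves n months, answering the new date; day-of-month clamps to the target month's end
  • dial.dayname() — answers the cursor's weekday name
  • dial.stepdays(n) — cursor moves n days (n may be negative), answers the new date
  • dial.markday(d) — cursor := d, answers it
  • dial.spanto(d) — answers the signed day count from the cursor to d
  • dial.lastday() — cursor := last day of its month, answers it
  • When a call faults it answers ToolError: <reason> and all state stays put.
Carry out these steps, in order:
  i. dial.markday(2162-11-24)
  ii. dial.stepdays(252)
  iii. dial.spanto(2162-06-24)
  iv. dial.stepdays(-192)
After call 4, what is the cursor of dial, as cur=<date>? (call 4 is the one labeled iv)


Answer: cur=2163-01-23

Derivation:
-> dial.markday(d=2162-11-24)
<- 2162-11-24
-> dial.stepdays(n=252)
<- 2163-08-03
-> dial.spanto(d=2162-06-24)
<- -405
-> dial.stepdays(n=-192)
<- 2163-01-23


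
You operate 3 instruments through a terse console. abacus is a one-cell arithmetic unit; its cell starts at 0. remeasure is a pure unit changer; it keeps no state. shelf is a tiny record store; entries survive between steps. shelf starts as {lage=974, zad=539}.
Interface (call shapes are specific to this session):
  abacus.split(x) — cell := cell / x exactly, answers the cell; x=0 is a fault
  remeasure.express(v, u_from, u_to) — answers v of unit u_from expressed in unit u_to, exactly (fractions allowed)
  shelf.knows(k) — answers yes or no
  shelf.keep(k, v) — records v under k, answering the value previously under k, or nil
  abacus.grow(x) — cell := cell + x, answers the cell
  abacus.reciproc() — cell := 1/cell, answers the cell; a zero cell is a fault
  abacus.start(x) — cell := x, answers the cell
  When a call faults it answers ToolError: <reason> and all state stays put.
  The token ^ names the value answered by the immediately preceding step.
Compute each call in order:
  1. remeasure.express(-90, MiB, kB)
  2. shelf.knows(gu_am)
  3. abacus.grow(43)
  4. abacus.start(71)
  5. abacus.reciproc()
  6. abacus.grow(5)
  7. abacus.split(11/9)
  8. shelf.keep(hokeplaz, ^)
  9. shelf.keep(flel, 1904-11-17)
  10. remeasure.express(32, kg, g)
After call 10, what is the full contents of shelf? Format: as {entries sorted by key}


$ express v='-90' u_from='MiB' u_to='kB'
  -2359296/25
$ knows k='gu_am'
  no
$ grow x='43'
  43
$ start x='71'
  71
$ reciproc
  1/71
$ grow x='5'
  356/71
$ split x='11/9'
  3204/781
$ keep k='hokeplaz' v='^'
  nil
$ keep k='flel' v='1904-11-17'
  nil
$ express v='32' u_from='kg' u_to='g'
  32000

Answer: {flel=1904-11-17, hokeplaz=3204/781, lage=974, zad=539}


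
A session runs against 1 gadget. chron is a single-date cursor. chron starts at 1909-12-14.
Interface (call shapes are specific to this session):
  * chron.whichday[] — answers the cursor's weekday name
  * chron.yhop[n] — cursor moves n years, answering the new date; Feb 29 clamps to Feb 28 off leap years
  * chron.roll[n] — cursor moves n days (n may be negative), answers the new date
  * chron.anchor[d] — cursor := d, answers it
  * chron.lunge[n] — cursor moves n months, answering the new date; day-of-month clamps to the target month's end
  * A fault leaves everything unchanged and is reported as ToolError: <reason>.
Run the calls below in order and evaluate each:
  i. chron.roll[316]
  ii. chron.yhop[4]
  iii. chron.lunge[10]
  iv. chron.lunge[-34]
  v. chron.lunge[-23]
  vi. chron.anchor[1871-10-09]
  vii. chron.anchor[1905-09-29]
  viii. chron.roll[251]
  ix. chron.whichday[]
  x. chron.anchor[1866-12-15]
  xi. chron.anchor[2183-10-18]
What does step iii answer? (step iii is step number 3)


Answer: 1915-08-26

Derivation:
> chron.roll n: 316
  1910-10-26
> chron.yhop n: 4
  1914-10-26
> chron.lunge n: 10
  1915-08-26
> chron.lunge n: -34
  1912-10-26
> chron.lunge n: -23
  1910-11-26
> chron.anchor d: 1871-10-09
  1871-10-09
> chron.anchor d: 1905-09-29
  1905-09-29
> chron.roll n: 251
  1906-06-07
> chron.whichday
  Thursday
> chron.anchor d: 1866-12-15
  1866-12-15
> chron.anchor d: 2183-10-18
  2183-10-18


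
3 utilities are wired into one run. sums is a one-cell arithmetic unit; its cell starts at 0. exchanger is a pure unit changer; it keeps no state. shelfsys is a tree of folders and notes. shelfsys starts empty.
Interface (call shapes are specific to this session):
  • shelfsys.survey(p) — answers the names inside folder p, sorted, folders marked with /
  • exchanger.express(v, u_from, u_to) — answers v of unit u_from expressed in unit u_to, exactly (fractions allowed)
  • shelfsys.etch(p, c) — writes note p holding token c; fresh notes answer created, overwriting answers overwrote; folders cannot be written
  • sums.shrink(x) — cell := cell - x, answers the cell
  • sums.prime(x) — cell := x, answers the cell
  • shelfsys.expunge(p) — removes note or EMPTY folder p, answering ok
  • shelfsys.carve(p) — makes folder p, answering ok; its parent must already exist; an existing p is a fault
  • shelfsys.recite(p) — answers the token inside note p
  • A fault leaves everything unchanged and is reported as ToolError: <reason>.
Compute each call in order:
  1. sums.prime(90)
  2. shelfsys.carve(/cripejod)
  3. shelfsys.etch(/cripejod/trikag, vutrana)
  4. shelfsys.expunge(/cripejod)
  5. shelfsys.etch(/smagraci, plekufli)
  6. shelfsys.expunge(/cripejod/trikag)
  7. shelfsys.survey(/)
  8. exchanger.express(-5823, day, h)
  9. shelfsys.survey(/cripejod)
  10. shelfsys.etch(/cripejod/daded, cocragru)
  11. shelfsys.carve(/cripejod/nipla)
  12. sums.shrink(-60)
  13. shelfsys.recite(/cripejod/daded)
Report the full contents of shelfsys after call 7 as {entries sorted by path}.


→ sums.prime(x=90)
← 90
→ shelfsys.carve(p=/cripejod)
← ok
→ shelfsys.etch(p=/cripejod/trikag, c=vutrana)
← created
→ shelfsys.expunge(p=/cripejod)
← ToolError: not empty
→ shelfsys.etch(p=/smagraci, c=plekufli)
← created
→ shelfsys.expunge(p=/cripejod/trikag)
← ok
→ shelfsys.survey(p=/)
← [cripejod/, smagraci]
→ exchanger.express(v=-5823, u_from=day, u_to=h)
← -139752
→ shelfsys.survey(p=/cripejod)
← []
→ shelfsys.etch(p=/cripejod/daded, c=cocragru)
← created
→ shelfsys.carve(p=/cripejod/nipla)
← ok
→ sums.shrink(x=-60)
← 150
→ shelfsys.recite(p=/cripejod/daded)
← cocragru

Answer: {cripejod/, smagraci=plekufli}


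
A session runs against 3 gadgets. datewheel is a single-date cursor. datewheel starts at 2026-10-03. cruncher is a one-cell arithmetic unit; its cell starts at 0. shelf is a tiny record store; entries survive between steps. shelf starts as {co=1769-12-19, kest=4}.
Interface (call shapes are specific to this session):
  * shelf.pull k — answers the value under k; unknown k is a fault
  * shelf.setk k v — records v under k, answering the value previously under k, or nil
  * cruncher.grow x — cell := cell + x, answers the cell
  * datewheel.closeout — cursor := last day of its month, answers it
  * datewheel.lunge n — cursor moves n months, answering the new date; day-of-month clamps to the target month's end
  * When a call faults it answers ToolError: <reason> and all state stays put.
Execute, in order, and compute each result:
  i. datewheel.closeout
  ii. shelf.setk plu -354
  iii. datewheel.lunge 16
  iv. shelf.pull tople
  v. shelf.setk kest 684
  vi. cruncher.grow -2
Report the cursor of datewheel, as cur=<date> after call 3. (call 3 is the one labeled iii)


[in] closeout
[out] 2026-10-31
[in] setk k→plu v→-354
[out] nil
[in] lunge n→16
[out] 2028-02-29
[in] pull k→tople
[out] ToolError: no such key tople
[in] setk k→kest v→684
[out] 4
[in] grow x→-2
[out] -2

Answer: cur=2028-02-29


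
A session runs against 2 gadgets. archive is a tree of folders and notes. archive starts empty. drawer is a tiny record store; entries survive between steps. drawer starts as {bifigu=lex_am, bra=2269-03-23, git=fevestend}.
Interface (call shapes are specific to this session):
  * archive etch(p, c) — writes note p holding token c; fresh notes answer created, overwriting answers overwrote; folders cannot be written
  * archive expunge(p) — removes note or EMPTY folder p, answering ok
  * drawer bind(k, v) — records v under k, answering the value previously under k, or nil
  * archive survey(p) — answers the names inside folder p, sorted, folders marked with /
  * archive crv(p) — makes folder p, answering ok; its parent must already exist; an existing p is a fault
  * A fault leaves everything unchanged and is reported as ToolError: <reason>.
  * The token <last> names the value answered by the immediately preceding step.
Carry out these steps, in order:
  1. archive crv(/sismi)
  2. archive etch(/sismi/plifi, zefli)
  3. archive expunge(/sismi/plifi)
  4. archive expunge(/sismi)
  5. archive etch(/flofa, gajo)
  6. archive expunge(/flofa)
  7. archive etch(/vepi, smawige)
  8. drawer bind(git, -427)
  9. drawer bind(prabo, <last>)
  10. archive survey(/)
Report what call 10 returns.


-- 1. archive crv(p: /sismi) == ok
-- 2. archive etch(p: /sismi/plifi, c: zefli) == created
-- 3. archive expunge(p: /sismi/plifi) == ok
-- 4. archive expunge(p: /sismi) == ok
-- 5. archive etch(p: /flofa, c: gajo) == created
-- 6. archive expunge(p: /flofa) == ok
-- 7. archive etch(p: /vepi, c: smawige) == created
-- 8. drawer bind(k: git, v: -427) == fevestend
-- 9. drawer bind(k: prabo, v: <last>) == nil
-- 10. archive survey(p: /) == [vepi]

Answer: [vepi]


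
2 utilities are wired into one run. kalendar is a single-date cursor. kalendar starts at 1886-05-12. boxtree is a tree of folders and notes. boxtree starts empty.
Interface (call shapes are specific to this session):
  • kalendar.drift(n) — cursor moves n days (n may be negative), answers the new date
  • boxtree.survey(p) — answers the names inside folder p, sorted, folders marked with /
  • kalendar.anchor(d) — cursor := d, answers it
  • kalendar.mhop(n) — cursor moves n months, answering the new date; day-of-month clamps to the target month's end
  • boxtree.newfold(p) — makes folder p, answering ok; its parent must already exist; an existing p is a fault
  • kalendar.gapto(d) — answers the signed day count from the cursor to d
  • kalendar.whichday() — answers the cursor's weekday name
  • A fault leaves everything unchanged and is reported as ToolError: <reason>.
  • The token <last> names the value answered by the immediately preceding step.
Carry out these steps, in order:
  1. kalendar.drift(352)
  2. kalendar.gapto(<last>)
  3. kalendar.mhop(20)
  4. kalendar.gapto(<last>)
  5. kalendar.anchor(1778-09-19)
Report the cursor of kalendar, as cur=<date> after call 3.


~$ kalendar.drift n: 352
  1887-04-29
~$ kalendar.gapto d: <last>
  0
~$ kalendar.mhop n: 20
  1888-12-29
~$ kalendar.gapto d: <last>
  0
~$ kalendar.anchor d: 1778-09-19
  1778-09-19

Answer: cur=1888-12-29


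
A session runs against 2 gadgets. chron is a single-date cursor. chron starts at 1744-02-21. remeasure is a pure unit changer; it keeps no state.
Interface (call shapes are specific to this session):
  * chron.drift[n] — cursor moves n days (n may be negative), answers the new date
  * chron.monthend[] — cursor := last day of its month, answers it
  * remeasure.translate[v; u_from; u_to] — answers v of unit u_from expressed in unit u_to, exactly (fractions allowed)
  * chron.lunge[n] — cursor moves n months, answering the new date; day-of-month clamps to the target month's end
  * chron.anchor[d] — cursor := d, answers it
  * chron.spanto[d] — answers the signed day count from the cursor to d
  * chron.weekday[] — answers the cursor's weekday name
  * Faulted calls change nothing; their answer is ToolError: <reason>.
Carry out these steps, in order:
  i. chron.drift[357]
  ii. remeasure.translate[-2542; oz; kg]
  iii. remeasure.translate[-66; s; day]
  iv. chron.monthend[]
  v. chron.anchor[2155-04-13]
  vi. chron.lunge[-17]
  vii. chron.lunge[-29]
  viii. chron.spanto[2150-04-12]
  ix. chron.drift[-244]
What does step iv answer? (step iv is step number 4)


Answer: 1745-02-28

Derivation:
I use chron.drift with 357, and get 1745-02-12.
Next I call remeasure.translate with -2542, oz, kg, — result: -57651590227/800000000.
I try remeasure.translate with -66, s, day: -11/14400.
Next I call chron.monthend: 1745-02-28.
Calling chron.anchor with 2155-04-13, and see 2155-04-13.
Using chron.lunge with -17, and observe 2153-11-13.
Then chron.lunge with -29, — result: 2151-06-13.
Now I run chron.spanto with 2150-04-12, — result: -427.
Calling chron.drift with -244, yielding 2150-10-12.


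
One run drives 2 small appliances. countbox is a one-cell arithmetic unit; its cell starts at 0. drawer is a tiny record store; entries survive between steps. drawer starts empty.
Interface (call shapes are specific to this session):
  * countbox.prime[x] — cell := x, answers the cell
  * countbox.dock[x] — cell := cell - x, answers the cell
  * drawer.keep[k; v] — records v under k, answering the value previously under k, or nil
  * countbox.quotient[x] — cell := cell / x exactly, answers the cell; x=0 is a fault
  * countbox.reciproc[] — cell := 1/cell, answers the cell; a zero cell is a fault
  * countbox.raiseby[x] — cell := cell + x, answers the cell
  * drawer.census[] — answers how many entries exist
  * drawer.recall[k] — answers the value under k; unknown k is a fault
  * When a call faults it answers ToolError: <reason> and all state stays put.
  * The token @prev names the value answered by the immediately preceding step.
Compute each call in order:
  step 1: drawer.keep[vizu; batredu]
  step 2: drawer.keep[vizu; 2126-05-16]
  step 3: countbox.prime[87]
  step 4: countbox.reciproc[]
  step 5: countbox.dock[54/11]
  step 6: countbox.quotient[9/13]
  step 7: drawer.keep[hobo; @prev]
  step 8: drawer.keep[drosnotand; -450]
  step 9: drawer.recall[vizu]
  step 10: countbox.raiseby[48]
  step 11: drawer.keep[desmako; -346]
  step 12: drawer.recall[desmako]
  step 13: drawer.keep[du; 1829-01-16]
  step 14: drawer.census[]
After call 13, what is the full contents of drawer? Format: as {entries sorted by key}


Answer: {desmako=-346, drosnotand=-450, du=1829-01-16, hobo=-60931/8613, vizu=2126-05-16}

Derivation:
Act: drawer.keep[k='vizu'; v='batredu']
Obs: nil
Act: drawer.keep[k='vizu'; v='2126-05-16']
Obs: batredu
Act: countbox.prime[x='87']
Obs: 87
Act: countbox.reciproc[]
Obs: 1/87
Act: countbox.dock[x='54/11']
Obs: -4687/957
Act: countbox.quotient[x='9/13']
Obs: -60931/8613
Act: drawer.keep[k='hobo'; v='@prev']
Obs: nil
Act: drawer.keep[k='drosnotand'; v='-450']
Obs: nil
Act: drawer.recall[k='vizu']
Obs: 2126-05-16
Act: countbox.raiseby[x='48']
Obs: 352493/8613
Act: drawer.keep[k='desmako'; v='-346']
Obs: nil
Act: drawer.recall[k='desmako']
Obs: -346
Act: drawer.keep[k='du'; v='1829-01-16']
Obs: nil
Act: drawer.census[]
Obs: 5
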